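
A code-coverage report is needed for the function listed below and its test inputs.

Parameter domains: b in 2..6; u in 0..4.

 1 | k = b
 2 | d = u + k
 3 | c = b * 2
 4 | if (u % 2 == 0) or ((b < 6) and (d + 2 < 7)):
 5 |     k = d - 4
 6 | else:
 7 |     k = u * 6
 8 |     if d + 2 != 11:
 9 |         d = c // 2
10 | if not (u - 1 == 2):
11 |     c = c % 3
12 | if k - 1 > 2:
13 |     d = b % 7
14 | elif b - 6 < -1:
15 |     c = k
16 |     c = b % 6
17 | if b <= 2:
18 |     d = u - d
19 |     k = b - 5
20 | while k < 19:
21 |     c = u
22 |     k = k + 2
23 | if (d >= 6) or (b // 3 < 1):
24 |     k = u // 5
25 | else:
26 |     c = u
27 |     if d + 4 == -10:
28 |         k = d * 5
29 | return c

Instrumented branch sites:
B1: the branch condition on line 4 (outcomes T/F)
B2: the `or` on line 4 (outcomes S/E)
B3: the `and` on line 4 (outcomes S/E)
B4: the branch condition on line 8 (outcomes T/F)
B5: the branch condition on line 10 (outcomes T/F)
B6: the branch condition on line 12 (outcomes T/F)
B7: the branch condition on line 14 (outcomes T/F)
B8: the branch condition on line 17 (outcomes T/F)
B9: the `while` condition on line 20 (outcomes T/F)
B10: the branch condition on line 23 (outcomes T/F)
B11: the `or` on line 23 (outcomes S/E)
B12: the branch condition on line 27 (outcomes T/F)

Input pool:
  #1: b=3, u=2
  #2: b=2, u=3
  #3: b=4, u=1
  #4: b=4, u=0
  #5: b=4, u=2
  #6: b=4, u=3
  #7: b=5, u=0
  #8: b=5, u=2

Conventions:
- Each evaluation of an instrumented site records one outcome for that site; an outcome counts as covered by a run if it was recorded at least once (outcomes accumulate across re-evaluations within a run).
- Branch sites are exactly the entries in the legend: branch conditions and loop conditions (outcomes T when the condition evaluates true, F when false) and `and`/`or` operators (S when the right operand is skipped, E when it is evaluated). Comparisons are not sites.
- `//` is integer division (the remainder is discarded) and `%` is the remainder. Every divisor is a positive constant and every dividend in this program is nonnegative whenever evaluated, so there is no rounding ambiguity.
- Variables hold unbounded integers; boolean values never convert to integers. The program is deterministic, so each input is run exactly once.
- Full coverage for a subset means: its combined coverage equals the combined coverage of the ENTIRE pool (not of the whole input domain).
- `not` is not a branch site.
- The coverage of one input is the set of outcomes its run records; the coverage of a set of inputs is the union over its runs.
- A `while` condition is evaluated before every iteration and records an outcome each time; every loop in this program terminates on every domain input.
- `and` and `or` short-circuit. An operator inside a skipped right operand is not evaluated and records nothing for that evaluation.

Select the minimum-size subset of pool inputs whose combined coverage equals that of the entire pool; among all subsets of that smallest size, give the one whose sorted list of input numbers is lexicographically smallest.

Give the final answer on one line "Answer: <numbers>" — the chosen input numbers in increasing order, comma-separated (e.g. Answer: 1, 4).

test 1 (b=3, u=2) fires B2->S, B1->T, B5->T, B6->F, B7->T, B8->F, B9->T, B9->T, B9->T, B9->T, B9->T, B9->T, B9->T, B9->T, ...; hits B1=T, B2=S, B5=T, B6=F, B7=T, B8=F, B9=T, B9=F, B10=F, B11=E, B12=F
test 2 (b=2, u=3) fires B2->E, B3->E, B1->F, B4->T, B5->F, B6->T, B8->T, B9->T, B9->T, B9->T, B9->T, B9->T, B9->T, B9->T, ...; hits B1=F, B2=E, B3=E, B4=T, B5=F, B6=T, B8=T, B9=T, B9=F, B10=T, B11=E
test 3 (b=4, u=1) fires B2->E, B3->E, B1->F, B4->T, B5->T, B6->T, B8->F, B9->T, B9->T, B9->T, B9->T, B9->T, B9->T, B9->T, ...; hits B1=F, B2=E, B3=E, B4=T, B5=T, B6=T, B8=F, B9=T, B9=F, B10=F, B11=E, B12=F
test 4 (b=4, u=0) fires B2->S, B1->T, B5->T, B6->F, B7->T, B8->F, B9->T, B9->T, B9->T, B9->T, B9->T, B9->T, B9->T, B9->T, ...; hits B1=T, B2=S, B5=T, B6=F, B7=T, B8=F, B9=T, B9=F, B10=F, B11=E, B12=F
test 5 (b=4, u=2) fires B2->S, B1->T, B5->T, B6->F, B7->T, B8->F, B9->T, B9->T, B9->T, B9->T, B9->T, B9->T, B9->T, B9->T, ...; hits B1=T, B2=S, B5=T, B6=F, B7=T, B8=F, B9=T, B9=F, B10=T, B11=S
test 6 (b=4, u=3) fires B2->E, B3->E, B1->F, B4->T, B5->F, B6->T, B8->F, B9->T, B9->F, B11->E, B10->F, B12->F; hits B1=F, B2=E, B3=E, B4=T, B5=F, B6=T, B8=F, B9=T, B9=F, B10=F, B11=E, B12=F
test 7 (b=5, u=0) fires B2->S, B1->T, B5->T, B6->F, B7->F, B8->F, B9->T, B9->T, B9->T, B9->T, B9->T, B9->T, B9->T, B9->T, ...; hits B1=T, B2=S, B5=T, B6=F, B7=F, B8=F, B9=T, B9=F, B10=F, B11=E, B12=F
test 8 (b=5, u=2) fires B2->S, B1->T, B5->T, B6->F, B7->F, B8->F, B9->T, B9->T, B9->T, B9->T, B9->T, B9->T, B9->T, B9->T, ...; hits B1=T, B2=S, B5=T, B6=F, B7=F, B8=F, B9=T, B9=F, B10=T, B11=S
the full pool covers 21 outcomes: B1=T, B1=F, B2=S, B2=E, B3=E, B4=T, B5=T, B5=F, B6=T, B6=F, B7=T, B7=F, B8=T, B8=F, B9=T, B9=F, B10=T, B10=F, B11=S, B11=E, B12=F
no size-1 subset reaches all 21 outcomes (best union: 12/21)
no size-2 subset reaches all 21 outcomes (best union: 19/21)
at size 3, {1, 2, 8} reaches all 21 outcomes; every lexicographically earlier size-3 subset fails

Answer: 1, 2, 8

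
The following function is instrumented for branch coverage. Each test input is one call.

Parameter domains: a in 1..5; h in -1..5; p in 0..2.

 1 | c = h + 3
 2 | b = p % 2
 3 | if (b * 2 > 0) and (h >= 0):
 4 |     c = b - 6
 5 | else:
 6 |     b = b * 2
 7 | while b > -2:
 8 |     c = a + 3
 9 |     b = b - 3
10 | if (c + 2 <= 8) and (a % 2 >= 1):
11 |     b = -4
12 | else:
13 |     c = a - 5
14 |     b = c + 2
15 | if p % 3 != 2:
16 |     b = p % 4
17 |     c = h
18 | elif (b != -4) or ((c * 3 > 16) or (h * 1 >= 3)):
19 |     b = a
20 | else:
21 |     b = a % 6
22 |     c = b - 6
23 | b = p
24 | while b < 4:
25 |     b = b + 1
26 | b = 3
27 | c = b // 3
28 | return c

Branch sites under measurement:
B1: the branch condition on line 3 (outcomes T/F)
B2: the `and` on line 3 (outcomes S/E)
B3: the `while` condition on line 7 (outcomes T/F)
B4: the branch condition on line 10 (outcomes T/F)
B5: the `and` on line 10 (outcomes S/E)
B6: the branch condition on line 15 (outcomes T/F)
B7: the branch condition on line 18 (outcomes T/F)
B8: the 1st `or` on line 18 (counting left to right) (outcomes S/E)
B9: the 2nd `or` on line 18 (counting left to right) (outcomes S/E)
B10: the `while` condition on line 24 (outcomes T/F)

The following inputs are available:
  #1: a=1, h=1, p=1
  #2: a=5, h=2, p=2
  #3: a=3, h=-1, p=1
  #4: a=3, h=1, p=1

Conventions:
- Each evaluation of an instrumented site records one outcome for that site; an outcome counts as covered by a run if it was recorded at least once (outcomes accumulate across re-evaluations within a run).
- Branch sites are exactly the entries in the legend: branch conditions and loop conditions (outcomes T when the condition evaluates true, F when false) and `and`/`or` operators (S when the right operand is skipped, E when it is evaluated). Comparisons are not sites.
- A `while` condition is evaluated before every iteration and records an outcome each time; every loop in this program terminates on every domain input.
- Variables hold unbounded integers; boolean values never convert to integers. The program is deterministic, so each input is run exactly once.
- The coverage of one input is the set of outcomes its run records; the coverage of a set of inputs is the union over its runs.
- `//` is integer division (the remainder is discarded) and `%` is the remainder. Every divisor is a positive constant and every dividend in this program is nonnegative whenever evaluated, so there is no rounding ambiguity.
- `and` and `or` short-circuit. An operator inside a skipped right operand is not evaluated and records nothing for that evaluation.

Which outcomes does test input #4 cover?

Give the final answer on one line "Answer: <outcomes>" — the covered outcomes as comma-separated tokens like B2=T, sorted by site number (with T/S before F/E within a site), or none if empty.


Event log for input #4 (a=3, h=1, p=1):
  B2->E, B1->T, B3->T, B3->F, B5->E, B4->T, B6->T, B10->T, B10->T, B10->T
  B10->F
as a set, this run covers: B1=T, B2=E, B3=T, B3=F, B4=T, B5=E, B6=T, B10=T, B10=F
Answer: B1=T, B2=E, B3=T, B3=F, B4=T, B5=E, B6=T, B10=T, B10=F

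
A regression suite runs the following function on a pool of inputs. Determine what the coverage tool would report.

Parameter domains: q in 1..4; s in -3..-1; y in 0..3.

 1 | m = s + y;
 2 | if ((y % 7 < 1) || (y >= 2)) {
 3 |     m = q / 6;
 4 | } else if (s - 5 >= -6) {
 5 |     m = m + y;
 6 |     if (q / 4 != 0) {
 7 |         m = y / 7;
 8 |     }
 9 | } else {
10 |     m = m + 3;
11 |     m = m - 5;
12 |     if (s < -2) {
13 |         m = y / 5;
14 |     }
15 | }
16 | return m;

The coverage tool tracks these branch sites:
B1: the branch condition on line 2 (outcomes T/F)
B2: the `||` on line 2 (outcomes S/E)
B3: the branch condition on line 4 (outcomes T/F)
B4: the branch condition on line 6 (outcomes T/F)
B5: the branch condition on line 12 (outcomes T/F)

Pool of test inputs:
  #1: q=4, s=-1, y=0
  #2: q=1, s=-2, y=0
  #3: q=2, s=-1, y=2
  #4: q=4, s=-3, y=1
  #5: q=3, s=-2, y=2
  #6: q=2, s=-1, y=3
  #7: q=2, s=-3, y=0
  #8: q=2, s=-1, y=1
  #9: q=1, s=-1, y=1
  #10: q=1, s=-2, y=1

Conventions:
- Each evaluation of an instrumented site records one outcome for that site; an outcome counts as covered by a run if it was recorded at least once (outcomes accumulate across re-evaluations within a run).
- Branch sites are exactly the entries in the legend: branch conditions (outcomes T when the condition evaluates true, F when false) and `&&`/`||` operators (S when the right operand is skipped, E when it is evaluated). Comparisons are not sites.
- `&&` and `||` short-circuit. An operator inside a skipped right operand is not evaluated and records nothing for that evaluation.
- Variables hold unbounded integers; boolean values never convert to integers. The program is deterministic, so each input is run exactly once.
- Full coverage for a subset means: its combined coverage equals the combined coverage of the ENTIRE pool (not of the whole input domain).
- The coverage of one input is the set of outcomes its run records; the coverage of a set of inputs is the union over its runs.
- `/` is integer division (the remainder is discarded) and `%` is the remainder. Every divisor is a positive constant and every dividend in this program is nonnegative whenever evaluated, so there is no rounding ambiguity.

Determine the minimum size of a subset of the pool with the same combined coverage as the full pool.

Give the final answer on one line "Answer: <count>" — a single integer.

input #1, q=4, s=-1, y=0: events B2->S, B1->T; outcomes B1=T, B2=S
input #2, q=1, s=-2, y=0: events B2->S, B1->T; outcomes B1=T, B2=S
input #3, q=2, s=-1, y=2: events B2->E, B1->T; outcomes B1=T, B2=E
input #4, q=4, s=-3, y=1: events B2->E, B1->F, B3->F, B5->T; outcomes B1=F, B2=E, B3=F, B5=T
input #5, q=3, s=-2, y=2: events B2->E, B1->T; outcomes B1=T, B2=E
input #6, q=2, s=-1, y=3: events B2->E, B1->T; outcomes B1=T, B2=E
input #7, q=2, s=-3, y=0: events B2->S, B1->T; outcomes B1=T, B2=S
input #8, q=2, s=-1, y=1: events B2->E, B1->F, B3->T, B4->F; outcomes B1=F, B2=E, B3=T, B4=F
input #9, q=1, s=-1, y=1: events B2->E, B1->F, B3->T, B4->F; outcomes B1=F, B2=E, B3=T, B4=F
input #10, q=1, s=-2, y=1: events B2->E, B1->F, B3->F, B5->F; outcomes B1=F, B2=E, B3=F, B5=F
the full pool covers 9 outcomes: B1=T, B1=F, B2=S, B2=E, B3=T, B3=F, B4=F, B5=T, B5=F
every size-1 subset falls short of the 9 outcomes (best: 4/9)
every size-2 subset falls short of the 9 outcomes (best: 6/9)
every size-3 subset falls short of the 9 outcomes (best: 8/9)
size 4: inputs {1, 4, 8, 10} cover all 9 outcomes, and no lexicographically smaller subset of this size does

Answer: 4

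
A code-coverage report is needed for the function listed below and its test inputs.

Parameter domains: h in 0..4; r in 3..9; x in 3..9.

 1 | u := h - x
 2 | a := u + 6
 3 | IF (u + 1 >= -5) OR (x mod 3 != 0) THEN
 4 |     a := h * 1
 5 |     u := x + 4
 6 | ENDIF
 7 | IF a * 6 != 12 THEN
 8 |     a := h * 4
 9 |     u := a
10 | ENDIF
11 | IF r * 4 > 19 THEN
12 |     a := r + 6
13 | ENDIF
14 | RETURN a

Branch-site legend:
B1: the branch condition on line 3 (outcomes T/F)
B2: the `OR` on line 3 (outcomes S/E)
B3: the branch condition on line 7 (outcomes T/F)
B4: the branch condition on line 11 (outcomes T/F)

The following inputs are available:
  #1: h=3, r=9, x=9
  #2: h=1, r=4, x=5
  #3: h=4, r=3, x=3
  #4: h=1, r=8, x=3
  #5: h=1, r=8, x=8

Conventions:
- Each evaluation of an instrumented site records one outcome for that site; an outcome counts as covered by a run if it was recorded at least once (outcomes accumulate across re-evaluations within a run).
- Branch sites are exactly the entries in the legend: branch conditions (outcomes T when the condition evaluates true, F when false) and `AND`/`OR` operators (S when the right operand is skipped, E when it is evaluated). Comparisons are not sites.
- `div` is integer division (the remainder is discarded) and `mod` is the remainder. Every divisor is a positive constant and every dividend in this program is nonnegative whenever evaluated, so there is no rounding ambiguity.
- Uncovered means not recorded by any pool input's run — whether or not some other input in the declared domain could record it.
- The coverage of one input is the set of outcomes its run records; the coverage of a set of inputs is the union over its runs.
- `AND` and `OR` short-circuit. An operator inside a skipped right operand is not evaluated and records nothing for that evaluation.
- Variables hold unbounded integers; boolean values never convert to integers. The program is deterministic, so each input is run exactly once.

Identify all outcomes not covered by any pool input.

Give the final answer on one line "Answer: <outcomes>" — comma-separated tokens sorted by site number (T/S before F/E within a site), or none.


#1 (h=3, r=9, x=9) -> covered: B1=T, B2=S, B3=T, B4=T
#2 (h=1, r=4, x=5) -> covered: B1=T, B2=S, B3=T, B4=F
#3 (h=4, r=3, x=3) -> covered: B1=T, B2=S, B3=T, B4=F
#4 (h=1, r=8, x=3) -> covered: B1=T, B2=S, B3=T, B4=T
#5 (h=1, r=8, x=8) -> covered: B1=T, B2=E, B3=T, B4=T
union over the pool: B1=T, B2=S, B2=E, B3=T, B4=T, B4=F
uncovered (2 of 8): B1=F, B3=F
Answer: B1=F, B3=F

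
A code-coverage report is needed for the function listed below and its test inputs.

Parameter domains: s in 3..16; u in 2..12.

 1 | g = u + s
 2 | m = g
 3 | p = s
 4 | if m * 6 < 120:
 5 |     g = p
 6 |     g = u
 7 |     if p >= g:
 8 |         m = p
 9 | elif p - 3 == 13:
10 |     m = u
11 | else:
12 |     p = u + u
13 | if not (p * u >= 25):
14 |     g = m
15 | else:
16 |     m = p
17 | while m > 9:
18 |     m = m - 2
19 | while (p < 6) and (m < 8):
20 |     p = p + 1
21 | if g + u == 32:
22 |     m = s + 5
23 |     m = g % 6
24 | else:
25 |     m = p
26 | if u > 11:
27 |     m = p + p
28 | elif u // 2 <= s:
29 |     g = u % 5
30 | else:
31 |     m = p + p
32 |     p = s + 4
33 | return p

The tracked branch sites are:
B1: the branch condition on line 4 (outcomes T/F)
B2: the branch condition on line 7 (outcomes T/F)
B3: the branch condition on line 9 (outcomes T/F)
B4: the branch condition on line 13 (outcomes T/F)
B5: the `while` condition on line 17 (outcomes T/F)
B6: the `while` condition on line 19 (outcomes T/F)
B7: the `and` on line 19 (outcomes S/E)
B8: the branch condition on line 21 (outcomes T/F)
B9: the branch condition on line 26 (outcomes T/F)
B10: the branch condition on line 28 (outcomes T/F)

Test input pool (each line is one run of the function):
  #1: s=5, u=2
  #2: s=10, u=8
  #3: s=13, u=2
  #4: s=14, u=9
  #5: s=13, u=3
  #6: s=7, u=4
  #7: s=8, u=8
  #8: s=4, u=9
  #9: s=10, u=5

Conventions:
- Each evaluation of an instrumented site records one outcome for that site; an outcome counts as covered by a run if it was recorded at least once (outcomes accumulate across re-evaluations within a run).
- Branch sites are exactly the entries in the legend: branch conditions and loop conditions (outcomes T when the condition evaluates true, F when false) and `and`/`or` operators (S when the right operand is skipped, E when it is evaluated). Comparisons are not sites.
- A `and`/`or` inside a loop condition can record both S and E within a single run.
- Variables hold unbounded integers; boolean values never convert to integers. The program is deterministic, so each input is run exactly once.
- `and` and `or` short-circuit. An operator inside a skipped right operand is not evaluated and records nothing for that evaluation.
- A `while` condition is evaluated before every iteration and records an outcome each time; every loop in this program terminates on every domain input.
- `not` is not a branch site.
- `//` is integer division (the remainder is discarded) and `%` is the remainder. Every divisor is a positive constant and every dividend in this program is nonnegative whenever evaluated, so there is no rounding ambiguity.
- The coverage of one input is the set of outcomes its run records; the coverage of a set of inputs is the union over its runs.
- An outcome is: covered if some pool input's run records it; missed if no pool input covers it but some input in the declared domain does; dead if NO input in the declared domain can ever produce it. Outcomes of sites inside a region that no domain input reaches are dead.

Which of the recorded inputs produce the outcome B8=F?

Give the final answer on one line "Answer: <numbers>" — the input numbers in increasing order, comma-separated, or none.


input #1 (s=5, u=2): hits B8=F
input #2 (s=10, u=8): hits B8=F
input #3 (s=13, u=2): hits B8=F
input #4 (s=14, u=9): never hits B8=F
input #5 (s=13, u=3): hits B8=F
input #6 (s=7, u=4): hits B8=F
input #7 (s=8, u=8): hits B8=F
input #8 (s=4, u=9): hits B8=F
input #9 (s=10, u=5): hits B8=F
Answer: 1, 2, 3, 5, 6, 7, 8, 9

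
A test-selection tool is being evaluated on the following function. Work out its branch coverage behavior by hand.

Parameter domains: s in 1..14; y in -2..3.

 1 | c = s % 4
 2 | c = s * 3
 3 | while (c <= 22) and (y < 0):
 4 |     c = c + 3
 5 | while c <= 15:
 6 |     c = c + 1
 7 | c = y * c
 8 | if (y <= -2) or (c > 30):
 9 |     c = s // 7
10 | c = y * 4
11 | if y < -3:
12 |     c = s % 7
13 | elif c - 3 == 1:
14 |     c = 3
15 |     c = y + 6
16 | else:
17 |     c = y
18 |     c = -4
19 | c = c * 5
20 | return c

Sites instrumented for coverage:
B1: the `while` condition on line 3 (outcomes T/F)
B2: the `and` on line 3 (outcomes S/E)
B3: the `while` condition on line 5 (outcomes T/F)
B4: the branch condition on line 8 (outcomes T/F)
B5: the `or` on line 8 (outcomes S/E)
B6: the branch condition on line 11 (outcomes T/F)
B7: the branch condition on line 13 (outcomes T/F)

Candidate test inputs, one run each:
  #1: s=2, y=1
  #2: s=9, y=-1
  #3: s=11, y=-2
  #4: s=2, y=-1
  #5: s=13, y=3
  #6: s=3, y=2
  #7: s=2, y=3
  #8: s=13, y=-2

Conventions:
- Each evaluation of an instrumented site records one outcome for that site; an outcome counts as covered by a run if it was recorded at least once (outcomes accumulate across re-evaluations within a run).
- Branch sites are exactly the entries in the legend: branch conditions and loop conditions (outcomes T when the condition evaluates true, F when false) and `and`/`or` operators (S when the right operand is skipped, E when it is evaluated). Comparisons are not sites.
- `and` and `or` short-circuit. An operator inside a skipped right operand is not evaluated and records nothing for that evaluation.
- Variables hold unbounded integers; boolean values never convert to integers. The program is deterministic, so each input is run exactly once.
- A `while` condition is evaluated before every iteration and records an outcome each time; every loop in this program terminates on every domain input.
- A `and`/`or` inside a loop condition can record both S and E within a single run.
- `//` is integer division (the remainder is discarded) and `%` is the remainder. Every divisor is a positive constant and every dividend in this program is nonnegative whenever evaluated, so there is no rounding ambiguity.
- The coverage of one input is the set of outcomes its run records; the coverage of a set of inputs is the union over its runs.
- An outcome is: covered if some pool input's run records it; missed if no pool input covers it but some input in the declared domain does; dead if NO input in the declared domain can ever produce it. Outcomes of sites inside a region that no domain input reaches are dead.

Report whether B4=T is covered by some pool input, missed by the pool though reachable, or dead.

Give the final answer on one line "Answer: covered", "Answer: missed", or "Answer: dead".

B4=T is recorded by pool input(s) 3, 5, 6, 7, 8 -> covered

Answer: covered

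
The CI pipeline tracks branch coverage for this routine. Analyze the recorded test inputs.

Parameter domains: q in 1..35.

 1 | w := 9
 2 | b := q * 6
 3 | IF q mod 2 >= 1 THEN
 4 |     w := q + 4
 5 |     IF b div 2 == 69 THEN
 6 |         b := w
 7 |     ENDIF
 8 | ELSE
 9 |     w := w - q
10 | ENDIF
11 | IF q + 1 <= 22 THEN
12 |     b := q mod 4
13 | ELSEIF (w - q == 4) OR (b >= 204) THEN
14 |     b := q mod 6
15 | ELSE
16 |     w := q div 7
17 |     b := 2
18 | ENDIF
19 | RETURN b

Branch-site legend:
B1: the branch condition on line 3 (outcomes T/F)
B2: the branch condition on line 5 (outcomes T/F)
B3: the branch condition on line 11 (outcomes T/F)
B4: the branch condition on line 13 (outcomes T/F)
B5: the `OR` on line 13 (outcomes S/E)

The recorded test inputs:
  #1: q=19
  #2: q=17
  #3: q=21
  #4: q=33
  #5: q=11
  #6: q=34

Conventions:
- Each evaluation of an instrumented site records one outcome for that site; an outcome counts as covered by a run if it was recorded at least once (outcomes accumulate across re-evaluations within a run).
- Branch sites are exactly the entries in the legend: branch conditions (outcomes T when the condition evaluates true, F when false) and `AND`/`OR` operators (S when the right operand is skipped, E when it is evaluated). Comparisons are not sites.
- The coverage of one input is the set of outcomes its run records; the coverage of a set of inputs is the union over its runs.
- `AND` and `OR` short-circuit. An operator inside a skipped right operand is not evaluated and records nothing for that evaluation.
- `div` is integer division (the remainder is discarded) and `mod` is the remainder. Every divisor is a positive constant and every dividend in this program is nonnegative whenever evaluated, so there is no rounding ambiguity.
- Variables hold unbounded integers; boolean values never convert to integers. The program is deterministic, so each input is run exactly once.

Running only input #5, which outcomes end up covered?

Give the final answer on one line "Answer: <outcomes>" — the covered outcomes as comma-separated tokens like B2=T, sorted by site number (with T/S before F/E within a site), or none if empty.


Running input #5 (q=11), event by event:
  B1->T, B2->F, B3->T
as a set, this run covers: B1=T, B2=F, B3=T
Answer: B1=T, B2=F, B3=T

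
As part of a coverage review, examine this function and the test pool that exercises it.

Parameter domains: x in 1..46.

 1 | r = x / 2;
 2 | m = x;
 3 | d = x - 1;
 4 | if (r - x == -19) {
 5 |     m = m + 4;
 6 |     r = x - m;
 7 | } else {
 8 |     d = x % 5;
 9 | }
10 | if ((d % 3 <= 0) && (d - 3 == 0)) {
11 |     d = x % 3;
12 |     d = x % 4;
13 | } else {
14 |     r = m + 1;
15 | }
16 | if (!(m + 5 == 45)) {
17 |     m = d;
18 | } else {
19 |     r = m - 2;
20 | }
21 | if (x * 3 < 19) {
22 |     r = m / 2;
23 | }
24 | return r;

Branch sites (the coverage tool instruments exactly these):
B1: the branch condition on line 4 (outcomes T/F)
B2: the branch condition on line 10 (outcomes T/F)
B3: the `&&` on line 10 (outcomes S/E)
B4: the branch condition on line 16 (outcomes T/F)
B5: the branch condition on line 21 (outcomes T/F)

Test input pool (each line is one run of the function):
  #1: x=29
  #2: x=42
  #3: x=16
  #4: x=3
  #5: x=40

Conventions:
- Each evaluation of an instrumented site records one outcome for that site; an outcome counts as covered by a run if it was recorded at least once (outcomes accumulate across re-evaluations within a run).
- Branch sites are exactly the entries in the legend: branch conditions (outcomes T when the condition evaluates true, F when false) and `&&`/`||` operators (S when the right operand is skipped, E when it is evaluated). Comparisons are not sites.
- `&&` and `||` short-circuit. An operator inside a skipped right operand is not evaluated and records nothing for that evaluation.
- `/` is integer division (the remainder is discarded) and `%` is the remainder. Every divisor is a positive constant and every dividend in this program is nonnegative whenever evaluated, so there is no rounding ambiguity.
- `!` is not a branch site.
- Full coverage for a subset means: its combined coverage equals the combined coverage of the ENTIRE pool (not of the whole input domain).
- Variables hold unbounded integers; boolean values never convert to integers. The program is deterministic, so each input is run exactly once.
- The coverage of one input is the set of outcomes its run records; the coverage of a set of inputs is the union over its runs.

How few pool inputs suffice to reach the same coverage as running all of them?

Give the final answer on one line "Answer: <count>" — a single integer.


input #1, x=29: events B1->F, B3->S, B2->F, B4->T, B5->F; outcomes B1=F, B2=F, B3=S, B4=T, B5=F
input #2, x=42: events B1->F, B3->S, B2->F, B4->T, B5->F; outcomes B1=F, B2=F, B3=S, B4=T, B5=F
input #3, x=16: events B1->F, B3->S, B2->F, B4->T, B5->F; outcomes B1=F, B2=F, B3=S, B4=T, B5=F
input #4, x=3: events B1->F, B3->E, B2->T, B4->T, B5->T; outcomes B1=F, B2=T, B3=E, B4=T, B5=T
input #5, x=40: events B1->F, B3->E, B2->F, B4->F, B5->F; outcomes B1=F, B2=F, B3=E, B4=F, B5=F
the full pool covers 9 outcomes: B1=F, B2=T, B2=F, B3=S, B3=E, B4=T, B4=F, B5=T, B5=F
no size-1 subset reaches all 9 outcomes (best union: 5/9)
no size-2 subset reaches all 9 outcomes (best union: 8/9)
size 3: inputs {1, 4, 5} cover all 9 outcomes, and no lexicographically smaller subset of this size does
Answer: 3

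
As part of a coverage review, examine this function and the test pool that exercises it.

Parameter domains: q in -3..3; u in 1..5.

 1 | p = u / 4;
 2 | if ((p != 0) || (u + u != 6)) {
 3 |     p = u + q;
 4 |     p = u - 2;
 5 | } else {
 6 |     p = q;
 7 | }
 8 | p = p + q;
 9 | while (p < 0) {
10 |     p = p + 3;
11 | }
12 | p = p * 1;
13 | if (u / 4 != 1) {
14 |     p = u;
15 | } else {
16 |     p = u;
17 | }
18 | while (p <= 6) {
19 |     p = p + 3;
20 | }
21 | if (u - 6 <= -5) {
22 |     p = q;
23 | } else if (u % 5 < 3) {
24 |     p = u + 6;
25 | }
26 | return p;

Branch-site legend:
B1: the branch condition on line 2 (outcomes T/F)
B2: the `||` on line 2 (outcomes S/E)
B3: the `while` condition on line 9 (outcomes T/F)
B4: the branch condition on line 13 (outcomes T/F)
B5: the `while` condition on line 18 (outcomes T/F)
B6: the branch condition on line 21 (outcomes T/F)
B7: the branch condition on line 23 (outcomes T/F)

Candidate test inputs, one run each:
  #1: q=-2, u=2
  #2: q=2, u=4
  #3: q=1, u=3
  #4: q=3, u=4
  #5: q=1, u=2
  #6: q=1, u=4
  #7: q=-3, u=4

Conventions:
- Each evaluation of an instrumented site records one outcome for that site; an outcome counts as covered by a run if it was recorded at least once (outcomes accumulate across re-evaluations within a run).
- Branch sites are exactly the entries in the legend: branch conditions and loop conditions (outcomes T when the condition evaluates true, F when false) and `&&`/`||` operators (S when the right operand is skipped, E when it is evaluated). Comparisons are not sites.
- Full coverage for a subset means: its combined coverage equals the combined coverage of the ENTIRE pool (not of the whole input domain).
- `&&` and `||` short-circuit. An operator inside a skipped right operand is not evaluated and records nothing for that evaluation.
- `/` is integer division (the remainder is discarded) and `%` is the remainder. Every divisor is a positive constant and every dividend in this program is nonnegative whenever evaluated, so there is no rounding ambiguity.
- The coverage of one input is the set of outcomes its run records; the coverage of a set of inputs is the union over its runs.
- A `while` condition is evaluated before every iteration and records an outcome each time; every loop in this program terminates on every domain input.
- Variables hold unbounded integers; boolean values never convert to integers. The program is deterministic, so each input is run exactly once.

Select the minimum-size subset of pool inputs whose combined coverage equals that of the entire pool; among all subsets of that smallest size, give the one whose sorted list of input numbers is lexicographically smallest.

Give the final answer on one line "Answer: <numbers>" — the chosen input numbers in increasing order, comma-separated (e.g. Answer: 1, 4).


test 1 (q=-2, u=2) fires B2->E, B1->T, B3->T, B3->F, B4->T, B5->T, B5->T, B5->F, B6->F, B7->T; hits B1=T, B2=E, B3=T, B3=F, B4=T, B5=T, B5=F, B6=F, B7=T
test 2 (q=2, u=4) fires B2->S, B1->T, B3->F, B4->F, B5->T, B5->F, B6->F, B7->F; hits B1=T, B2=S, B3=F, B4=F, B5=T, B5=F, B6=F, B7=F
test 3 (q=1, u=3) fires B2->E, B1->F, B3->F, B4->T, B5->T, B5->T, B5->F, B6->F, B7->F; hits B1=F, B2=E, B3=F, B4=T, B5=T, B5=F, B6=F, B7=F
test 4 (q=3, u=4) fires B2->S, B1->T, B3->F, B4->F, B5->T, B5->F, B6->F, B7->F; hits B1=T, B2=S, B3=F, B4=F, B5=T, B5=F, B6=F, B7=F
test 5 (q=1, u=2) fires B2->E, B1->T, B3->F, B4->T, B5->T, B5->T, B5->F, B6->F, B7->T; hits B1=T, B2=E, B3=F, B4=T, B5=T, B5=F, B6=F, B7=T
test 6 (q=1, u=4) fires B2->S, B1->T, B3->F, B4->F, B5->T, B5->F, B6->F, B7->F; hits B1=T, B2=S, B3=F, B4=F, B5=T, B5=F, B6=F, B7=F
test 7 (q=-3, u=4) fires B2->S, B1->T, B3->T, B3->F, B4->F, B5->T, B5->F, B6->F, B7->F; hits B1=T, B2=S, B3=T, B3=F, B4=F, B5=T, B5=F, B6=F, B7=F
the full pool covers 13 outcomes: B1=T, B1=F, B2=S, B2=E, B3=T, B3=F, B4=T, B4=F, B5=T, B5=F, B6=F, B7=T, B7=F
no size-1 subset reaches all 13 outcomes (best union: 9/13)
no size-2 subset reaches all 13 outcomes (best union: 12/13)
inputs {1, 2, 3} (size 3) cover everything; no size-3 subset with a lexicographically smaller index list covers all 13
Answer: 1, 2, 3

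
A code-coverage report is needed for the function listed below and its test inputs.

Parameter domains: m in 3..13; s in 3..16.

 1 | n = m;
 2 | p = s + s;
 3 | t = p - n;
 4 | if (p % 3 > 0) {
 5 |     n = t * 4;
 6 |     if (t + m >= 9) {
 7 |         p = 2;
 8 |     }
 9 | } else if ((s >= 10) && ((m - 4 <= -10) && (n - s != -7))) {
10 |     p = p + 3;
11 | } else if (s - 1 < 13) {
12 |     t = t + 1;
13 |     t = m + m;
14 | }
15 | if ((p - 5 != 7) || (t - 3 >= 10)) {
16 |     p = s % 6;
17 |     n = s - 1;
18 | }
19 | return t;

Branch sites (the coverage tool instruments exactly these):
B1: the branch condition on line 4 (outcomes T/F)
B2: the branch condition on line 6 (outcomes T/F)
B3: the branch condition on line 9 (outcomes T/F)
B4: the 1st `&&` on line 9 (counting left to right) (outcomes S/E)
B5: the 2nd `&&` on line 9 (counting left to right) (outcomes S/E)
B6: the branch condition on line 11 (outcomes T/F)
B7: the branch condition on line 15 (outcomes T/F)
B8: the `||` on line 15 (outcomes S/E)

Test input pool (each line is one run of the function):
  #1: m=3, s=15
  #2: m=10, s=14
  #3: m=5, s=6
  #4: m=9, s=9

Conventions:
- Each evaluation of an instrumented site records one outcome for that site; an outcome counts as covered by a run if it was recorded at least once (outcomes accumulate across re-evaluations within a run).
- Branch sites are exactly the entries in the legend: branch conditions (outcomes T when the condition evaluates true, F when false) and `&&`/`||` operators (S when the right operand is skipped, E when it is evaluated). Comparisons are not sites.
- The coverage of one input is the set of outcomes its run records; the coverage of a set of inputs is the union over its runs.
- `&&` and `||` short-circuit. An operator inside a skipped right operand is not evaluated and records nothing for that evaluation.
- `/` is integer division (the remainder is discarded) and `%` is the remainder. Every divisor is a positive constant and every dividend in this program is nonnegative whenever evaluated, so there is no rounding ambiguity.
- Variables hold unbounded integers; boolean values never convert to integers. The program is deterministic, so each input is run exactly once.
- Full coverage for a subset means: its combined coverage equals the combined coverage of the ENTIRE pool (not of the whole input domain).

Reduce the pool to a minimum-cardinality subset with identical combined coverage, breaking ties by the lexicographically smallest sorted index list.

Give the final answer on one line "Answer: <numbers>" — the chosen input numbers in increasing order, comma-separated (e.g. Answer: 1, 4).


input #1, m=3, s=15: events B1->F, B4->E, B5->S, B3->F, B6->F, B8->S, B7->T; outcomes B1=F, B3=F, B4=E, B5=S, B6=F, B7=T, B8=S
input #2, m=10, s=14: events B1->T, B2->T, B8->S, B7->T; outcomes B1=T, B2=T, B7=T, B8=S
input #3, m=5, s=6: events B1->F, B4->S, B3->F, B6->T, B8->E, B7->F; outcomes B1=F, B3=F, B4=S, B6=T, B7=F, B8=E
input #4, m=9, s=9: events B1->F, B4->S, B3->F, B6->T, B8->S, B7->T; outcomes B1=F, B3=F, B4=S, B6=T, B7=T, B8=S
union over all inputs: B1=T, B1=F, B2=T, B3=F, B4=S, B4=E, B5=S, B6=T, B6=F, B7=T, B7=F, B8=S, B8=E (13 outcomes)
every size-1 subset falls short of the 13 outcomes (best: 7/13)
every size-2 subset falls short of the 13 outcomes (best: 11/13)
at size 3, {1, 2, 3} reaches all 13 outcomes; every lexicographically earlier size-3 subset fails
Answer: 1, 2, 3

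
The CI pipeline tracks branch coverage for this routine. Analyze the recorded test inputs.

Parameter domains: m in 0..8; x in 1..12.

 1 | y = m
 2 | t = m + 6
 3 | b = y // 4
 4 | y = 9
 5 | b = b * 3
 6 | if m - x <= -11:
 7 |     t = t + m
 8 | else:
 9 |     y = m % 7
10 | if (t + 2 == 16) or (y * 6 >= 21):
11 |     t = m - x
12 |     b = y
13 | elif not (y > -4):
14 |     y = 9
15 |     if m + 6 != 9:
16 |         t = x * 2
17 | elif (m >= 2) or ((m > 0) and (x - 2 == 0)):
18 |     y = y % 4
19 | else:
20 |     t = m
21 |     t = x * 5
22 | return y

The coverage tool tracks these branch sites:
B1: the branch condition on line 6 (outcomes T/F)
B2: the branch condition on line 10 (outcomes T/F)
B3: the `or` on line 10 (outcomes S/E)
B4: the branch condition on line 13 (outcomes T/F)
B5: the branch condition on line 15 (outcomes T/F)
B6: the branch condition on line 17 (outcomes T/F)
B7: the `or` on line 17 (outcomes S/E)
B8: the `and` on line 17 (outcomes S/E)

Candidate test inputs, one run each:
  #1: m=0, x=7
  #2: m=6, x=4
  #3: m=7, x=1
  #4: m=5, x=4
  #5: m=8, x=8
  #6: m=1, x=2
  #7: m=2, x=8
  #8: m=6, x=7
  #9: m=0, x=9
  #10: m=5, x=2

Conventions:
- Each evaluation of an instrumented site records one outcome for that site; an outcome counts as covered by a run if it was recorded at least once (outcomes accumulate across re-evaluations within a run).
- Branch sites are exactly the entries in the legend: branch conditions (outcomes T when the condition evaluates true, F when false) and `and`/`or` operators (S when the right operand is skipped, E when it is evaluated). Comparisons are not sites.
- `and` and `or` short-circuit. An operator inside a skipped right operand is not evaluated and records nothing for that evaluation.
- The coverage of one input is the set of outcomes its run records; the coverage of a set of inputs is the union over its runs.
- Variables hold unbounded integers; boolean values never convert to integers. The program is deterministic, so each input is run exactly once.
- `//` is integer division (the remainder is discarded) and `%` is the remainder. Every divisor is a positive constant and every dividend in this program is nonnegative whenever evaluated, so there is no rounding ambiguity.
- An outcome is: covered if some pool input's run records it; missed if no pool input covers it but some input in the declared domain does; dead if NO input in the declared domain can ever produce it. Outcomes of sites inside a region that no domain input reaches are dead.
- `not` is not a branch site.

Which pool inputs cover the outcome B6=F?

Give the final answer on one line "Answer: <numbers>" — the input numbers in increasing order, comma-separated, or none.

input #1 (m=0, x=7): hits B6=F
input #2 (m=6, x=4): never hits B6=F
input #3 (m=7, x=1): never hits B6=F
input #4 (m=5, x=4): never hits B6=F
input #5 (m=8, x=8): never hits B6=F
input #6 (m=1, x=2): never hits B6=F
input #7 (m=2, x=8): never hits B6=F
input #8 (m=6, x=7): never hits B6=F
input #9 (m=0, x=9): hits B6=F
input #10 (m=5, x=2): never hits B6=F

Answer: 1, 9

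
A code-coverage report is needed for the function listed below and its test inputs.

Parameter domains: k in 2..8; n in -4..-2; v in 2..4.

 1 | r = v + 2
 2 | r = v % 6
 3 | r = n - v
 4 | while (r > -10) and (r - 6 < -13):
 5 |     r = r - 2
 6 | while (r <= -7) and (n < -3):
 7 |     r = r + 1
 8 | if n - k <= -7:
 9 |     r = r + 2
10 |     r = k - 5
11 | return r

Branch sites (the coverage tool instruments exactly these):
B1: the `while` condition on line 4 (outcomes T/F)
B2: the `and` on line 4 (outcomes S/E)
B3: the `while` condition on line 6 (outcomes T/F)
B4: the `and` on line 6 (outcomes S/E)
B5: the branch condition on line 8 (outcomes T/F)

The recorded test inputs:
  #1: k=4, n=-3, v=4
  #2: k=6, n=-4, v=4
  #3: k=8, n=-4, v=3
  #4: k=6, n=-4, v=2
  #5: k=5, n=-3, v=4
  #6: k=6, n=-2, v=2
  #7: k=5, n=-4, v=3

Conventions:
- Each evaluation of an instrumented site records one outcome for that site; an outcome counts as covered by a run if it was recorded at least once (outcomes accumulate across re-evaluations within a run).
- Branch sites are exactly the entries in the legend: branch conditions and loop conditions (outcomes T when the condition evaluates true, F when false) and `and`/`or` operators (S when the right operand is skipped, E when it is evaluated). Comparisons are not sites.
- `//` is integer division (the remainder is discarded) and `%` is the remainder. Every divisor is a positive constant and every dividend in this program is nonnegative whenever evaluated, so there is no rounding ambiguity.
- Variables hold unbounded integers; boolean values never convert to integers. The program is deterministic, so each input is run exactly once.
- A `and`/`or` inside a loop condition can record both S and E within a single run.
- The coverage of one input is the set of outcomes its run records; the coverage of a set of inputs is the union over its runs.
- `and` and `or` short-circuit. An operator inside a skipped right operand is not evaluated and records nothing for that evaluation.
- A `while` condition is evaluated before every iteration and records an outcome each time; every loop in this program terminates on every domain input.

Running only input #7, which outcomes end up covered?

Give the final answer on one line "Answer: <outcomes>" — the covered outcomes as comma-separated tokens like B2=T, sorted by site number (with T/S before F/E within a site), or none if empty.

Event log for input #7 (k=5, n=-4, v=3):
  B2->E, B1->F, B4->E, B3->T, B4->S, B3->F, B5->T
as a set, this run covers: B1=F, B2=E, B3=T, B3=F, B4=S, B4=E, B5=T

Answer: B1=F, B2=E, B3=T, B3=F, B4=S, B4=E, B5=T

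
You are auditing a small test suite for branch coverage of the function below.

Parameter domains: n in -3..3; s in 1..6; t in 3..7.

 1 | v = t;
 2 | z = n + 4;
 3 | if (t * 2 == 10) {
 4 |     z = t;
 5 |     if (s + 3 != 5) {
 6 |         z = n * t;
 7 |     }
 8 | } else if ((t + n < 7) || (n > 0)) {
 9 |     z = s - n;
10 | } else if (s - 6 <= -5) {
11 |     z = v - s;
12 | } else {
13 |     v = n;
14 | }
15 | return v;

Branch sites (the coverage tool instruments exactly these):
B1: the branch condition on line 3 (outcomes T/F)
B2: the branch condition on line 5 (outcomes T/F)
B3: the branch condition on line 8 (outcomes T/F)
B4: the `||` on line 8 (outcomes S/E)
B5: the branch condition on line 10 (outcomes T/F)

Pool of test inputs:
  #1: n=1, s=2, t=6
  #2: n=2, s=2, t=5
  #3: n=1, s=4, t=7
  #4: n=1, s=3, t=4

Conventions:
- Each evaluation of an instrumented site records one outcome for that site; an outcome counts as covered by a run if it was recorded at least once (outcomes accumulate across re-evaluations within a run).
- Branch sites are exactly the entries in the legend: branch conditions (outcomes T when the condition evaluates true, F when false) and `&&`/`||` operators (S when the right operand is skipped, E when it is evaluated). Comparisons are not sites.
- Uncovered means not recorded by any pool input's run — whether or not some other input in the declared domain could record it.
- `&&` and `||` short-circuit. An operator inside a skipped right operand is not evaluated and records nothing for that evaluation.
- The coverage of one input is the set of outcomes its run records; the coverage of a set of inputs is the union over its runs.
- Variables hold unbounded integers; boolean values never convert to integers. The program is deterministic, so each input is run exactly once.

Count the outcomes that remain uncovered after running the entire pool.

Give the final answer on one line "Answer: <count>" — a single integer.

input #1, n=1, s=2, t=6: events B1->F, B4->E, B3->T; outcomes B1=F, B3=T, B4=E
input #2, n=2, s=2, t=5: events B1->T, B2->F; outcomes B1=T, B2=F
input #3, n=1, s=4, t=7: events B1->F, B4->E, B3->T; outcomes B1=F, B3=T, B4=E
input #4, n=1, s=3, t=4: events B1->F, B4->S, B3->T; outcomes B1=F, B3=T, B4=S
union over the pool: B1=T, B1=F, B2=F, B3=T, B4=S, B4=E
uncovered (4 of 10): B2=T, B3=F, B5=T, B5=F

Answer: 4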